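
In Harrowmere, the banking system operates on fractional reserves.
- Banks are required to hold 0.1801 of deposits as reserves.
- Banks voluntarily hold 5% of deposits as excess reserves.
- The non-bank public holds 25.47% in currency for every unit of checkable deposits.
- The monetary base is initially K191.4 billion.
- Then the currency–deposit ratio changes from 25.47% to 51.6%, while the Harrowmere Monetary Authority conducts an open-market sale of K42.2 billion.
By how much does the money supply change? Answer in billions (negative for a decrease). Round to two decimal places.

Before: m₁ = (1 + 0.2547) / (0.1801 + 0.05 + 0.2547) ≈ 2.588078, MB₁ = 191.4, so M₁ = 2.588078 × 191.4 ≈ 495.3581 billion.
After: m₂ = (1 + 0.516) / (0.1801 + 0.05 + 0.516) ≈ 2.031899, MB₂ = 191.4 − 42.2 = 149.2, so M₂ = 2.031899 × 149.2 ≈ 303.1593 billion.
ΔM = M₂ − M₁ = 303.1593 − 495.3581 = -192.1988 billion.

-192.20 billion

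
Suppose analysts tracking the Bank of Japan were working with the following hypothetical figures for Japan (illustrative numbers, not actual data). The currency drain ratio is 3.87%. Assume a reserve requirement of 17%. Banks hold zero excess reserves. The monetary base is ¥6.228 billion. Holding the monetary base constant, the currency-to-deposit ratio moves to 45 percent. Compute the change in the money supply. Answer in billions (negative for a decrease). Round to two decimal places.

Initially m₁ = (1 + 0.0387) / (0.17 + 0.0387) ≈ 4.9770, so M₁ = 4.9770 × 6.228 ≈ 30.9968 billion.
After the change m₂ = (1 + 0.45) / (0.17 + 0.45) ≈ 2.3387, so M₂ = 2.3387 × 6.228 ≈ 14.5654 billion.
ΔM = M₂ − M₁ = 14.5654 − 30.9968 = -16.4314 billion.

-16.43 billion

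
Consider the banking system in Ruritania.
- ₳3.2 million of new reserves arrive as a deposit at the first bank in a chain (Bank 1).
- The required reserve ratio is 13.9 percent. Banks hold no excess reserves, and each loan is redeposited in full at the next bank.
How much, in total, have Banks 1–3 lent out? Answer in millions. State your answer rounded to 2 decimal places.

₳7.17 million

Bank i lends (1 − rr)^i of the original deposit: Bank 1 lends 3.2·0.8610 = 2.7552, Bank 2 lends 3.2·0.8610² ≈ 2.3722, and so on.
Summing a geometric series: total = 3.2·[0.8610·(1 − 0.8610^3) / (1 − 0.8610)] ≈ 7.1699 million.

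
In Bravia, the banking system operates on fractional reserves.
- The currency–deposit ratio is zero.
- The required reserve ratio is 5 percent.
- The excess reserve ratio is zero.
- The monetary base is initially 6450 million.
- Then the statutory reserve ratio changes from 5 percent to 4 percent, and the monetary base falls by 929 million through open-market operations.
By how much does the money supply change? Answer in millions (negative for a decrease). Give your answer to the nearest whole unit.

Before: m₁ = 1 / (0.05) = 20, MB₁ = 6450, so M₁ = 20 × 6450 = 129000 million.
After: m₂ = 1 / (0.04) = 25, MB₂ = 6450 − 929 = 5521, so M₂ = 25 × 5521 = 138025 million.
ΔM = M₂ − M₁ = 138025 − 129000 = 9025 million.

9025 million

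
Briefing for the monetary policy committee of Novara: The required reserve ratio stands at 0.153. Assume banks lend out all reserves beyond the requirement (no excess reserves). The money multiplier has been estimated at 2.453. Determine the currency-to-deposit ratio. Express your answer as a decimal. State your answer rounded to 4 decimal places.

Using m = 2.453. From m = (1 + c)/(c + rr + e), rearranging gives 1 + c = m·(c + rr + e), so c·(1 − m) = m·(rr + e) − 1.
Hence c = [m·(rr + e) − 1]/(1 − m) = [2.453 × (0.153 + 0) − 1] / (1 − 2.453) ≈ 0.429932.

0.4299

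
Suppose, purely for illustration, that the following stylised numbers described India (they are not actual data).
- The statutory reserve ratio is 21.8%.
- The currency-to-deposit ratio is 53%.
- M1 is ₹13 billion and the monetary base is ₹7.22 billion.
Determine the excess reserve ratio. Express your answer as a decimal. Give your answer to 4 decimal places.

Using m = M/MB = 13/7.22 ≈ 1.800554. Since m = (1 + c)/(c + rr + e), the denominator satisfies c + rr + e = (1 + c)/m = (1 + 0.53) / 1.800554 ≈ 0.849738.
With c = 0.53 and rr = 0.218, the excess reserve ratio is 0.849738 − 0.53 − 0.218 = 0.101738.

0.1017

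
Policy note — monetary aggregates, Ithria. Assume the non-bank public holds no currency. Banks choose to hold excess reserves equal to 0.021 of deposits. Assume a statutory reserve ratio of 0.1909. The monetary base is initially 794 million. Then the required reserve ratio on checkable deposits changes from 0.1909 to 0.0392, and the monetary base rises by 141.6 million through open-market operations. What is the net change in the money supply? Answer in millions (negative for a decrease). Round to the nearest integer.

11794 million

Before: m₁ = 1 / (0.1909 + 0.021) ≈ 4.7192, MB₁ = 794, so M₁ = 4.7192 × 794 = 3747.0448 million.
After: m₂ = 1 / (0.0392 + 0.021) ≈ 16.6113, MB₂ = 794 + 141.6 = 935.6, so M₂ = 16.6113 × 935.6 ≈ 15541.5323 million.
ΔM = M₂ − M₁ = 15541.5323 − 3747.0448 = 11794.4875 million.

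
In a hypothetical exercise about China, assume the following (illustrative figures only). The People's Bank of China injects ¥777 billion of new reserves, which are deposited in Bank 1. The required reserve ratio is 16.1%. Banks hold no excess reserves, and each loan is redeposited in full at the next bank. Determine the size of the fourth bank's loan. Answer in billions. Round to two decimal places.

Each bank lends a fraction (1 − rr) = 0.8390 of the deposit it receives, so Bank 4 receives 777·0.8390^3 and lends 777·0.8390^4 ≈ 385.0072 billion.

¥385.01 billion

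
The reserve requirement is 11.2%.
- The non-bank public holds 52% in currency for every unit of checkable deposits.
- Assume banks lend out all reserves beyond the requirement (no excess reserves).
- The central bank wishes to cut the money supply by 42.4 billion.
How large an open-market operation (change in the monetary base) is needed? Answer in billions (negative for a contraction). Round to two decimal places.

-17.63 billion

The money multiplier is m = (1 + c) / (rr + c) = (1 + 0.52) / (0.112 + 0.52) ≈ 2.40506.
ΔMB = ΔM / m = (−42.4) / 2.40506 ≈ -17.6295 billion.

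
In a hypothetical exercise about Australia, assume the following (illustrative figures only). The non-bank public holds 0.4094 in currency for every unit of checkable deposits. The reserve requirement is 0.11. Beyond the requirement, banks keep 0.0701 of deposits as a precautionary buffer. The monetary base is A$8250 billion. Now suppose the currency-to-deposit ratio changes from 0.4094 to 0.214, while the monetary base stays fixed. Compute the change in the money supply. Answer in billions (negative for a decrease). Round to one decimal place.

Initially m₁ = (1 + 0.4094) / (0.11 + 0.0701 + 0.4094) ≈ 2.390840, so M₁ = 2.390840 × 8250 = 19724.43 billion.
After the change m₂ = (1 + 0.214) / (0.11 + 0.0701 + 0.214) ≈ 3.080436, so M₂ = 3.080436 × 8250 = 25413.597 billion.
ΔM = M₂ − M₁ = 25413.597 − 19724.43 = 5689.167 billion.

A$5689.2 billion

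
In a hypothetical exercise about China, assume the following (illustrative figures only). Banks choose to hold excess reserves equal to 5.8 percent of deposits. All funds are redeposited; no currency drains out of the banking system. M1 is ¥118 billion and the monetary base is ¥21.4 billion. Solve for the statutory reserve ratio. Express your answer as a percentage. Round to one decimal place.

12.3%

Using m = M/MB = 118/21.4 ≈ 5.514019. Since m = (1 + c)/(c + rr + e), the denominator satisfies c + rr + e = (1 + c)/m = (1 + 0) / 5.514019 ≈ 0.181356.
With c = 0 and e = 0.058, the statutory reserve ratio is 0.181356 − 0 − 0.058 = 0.123356.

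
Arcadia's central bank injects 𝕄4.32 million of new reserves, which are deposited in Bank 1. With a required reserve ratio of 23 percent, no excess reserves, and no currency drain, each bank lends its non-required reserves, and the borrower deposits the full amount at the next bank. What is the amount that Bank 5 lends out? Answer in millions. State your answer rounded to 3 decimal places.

Each bank lends a fraction (1 − rr) = 0.7700 of the deposit it receives, so Bank 5 receives 4.32·0.7700^4 and lends 4.32·0.7700^5 ≈ 1.1693 million.

𝕄1.169 million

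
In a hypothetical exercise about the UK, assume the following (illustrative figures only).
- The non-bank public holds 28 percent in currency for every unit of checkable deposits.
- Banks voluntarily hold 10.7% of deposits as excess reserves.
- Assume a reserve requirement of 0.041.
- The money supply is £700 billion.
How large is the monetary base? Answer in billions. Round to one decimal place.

£234.1 billion

The money multiplier is m = (1 + c) / (rr + e + c) = (1 + 0.28) / (0.041 + 0.107 + 0.28) ≈ 2.99065.
MB = M / m = 700 / 2.99065 ≈ 234.0628 billion.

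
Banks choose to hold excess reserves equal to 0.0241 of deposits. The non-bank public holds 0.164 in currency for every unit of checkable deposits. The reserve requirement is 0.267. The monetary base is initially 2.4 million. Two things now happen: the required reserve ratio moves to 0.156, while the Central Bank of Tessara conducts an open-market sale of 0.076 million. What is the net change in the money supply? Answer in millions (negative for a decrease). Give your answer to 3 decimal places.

Before: m₁ = (1 + 0.164) / (0.267 + 0.0241 + 0.164) ≈ 2.55768, MB₁ = 2.4, so M₁ = 2.55768 × 2.4 ≈ 6.1384 million.
After: m₂ = (1 + 0.164) / (0.156 + 0.0241 + 0.164) ≈ 3.38274, MB₂ = 2.4 − 0.076 = 2.324, so M₂ = 3.38274 × 2.324 ≈ 7.8615 million.
ΔM = M₂ − M₁ = 7.8615 − 6.1384 = 1.7231 million.

1.723 million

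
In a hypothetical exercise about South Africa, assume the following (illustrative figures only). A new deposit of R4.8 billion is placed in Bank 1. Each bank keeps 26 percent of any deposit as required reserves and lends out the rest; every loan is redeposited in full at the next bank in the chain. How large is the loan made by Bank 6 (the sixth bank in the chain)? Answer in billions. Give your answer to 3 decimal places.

Each bank lends a fraction (1 − rr) = 0.7400 of the deposit it receives, so Bank 6 receives 4.8·0.7400^5 and lends 4.8·0.7400^6 ≈ 0.7882 billion.

R0.788 billion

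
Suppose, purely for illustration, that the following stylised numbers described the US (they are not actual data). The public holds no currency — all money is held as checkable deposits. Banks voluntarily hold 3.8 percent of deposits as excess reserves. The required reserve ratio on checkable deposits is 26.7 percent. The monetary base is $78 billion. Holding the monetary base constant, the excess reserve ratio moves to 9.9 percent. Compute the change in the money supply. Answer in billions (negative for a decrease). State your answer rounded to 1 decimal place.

-42.6 billion

Initially m₁ = 1 / (0.267 + 0.038) ≈ 3.2787, so M₁ = 3.2787 × 78 = 255.7386 billion.
After the change m₂ = 1 / (0.267 + 0.099) ≈ 2.7322, so M₂ = 2.7322 × 78 = 213.1116 billion.
ΔM = M₂ − M₁ = 213.1116 − 255.7386 = -42.627 billion.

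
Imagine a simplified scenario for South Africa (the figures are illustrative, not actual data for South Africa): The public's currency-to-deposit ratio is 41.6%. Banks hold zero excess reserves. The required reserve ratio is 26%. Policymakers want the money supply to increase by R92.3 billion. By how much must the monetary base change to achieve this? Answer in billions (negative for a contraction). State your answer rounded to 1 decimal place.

The money multiplier is m = (1 + c) / (rr + c) = (1 + 0.416) / (0.26 + 0.416) ≈ 2.0947.
ΔMB = ΔM / m = (+92.3) / 2.0947 ≈ 44.0636 billion.

R44.1 billion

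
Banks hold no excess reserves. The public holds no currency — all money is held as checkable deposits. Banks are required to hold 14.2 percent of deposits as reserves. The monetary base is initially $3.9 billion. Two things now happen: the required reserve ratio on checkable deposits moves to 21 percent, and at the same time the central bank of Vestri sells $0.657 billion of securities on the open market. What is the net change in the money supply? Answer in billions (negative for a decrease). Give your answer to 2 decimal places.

-12.02 billion

Before: m₁ = 1 / (0.142) ≈ 7.0423, MB₁ = 3.9, so M₁ = 7.0423 × 3.9 ≈ 27.465 billion.
After: m₂ = 1 / (0.21) ≈ 4.7619, MB₂ = 3.9 − 0.657 = 3.243, so M₂ = 4.7619 × 3.243 ≈ 15.4428 billion.
ΔM = M₂ − M₁ = 15.4428 − 27.465 = -12.0222 billion.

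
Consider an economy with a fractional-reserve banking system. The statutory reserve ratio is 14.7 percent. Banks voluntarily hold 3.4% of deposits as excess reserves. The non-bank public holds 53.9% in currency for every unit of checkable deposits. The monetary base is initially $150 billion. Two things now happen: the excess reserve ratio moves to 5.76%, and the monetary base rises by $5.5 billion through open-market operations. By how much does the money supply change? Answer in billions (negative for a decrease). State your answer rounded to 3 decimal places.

$1.207 billion

Before: m₁ = (1 + 0.539) / (0.147 + 0.034 + 0.539) = 2.1375000, MB₁ = 150, so M₁ = 2.1375000 × 150 = 320.625 billion.
After: m₂ = (1 + 0.539) / (0.147 + 0.0576 + 0.539) ≈ 2.0696611, MB₂ = 150 + 5.5 = 155.5, so M₂ = 2.0696611 × 155.5 ≈ 321.8323 billion.
ΔM = M₂ − M₁ = 321.8323 − 320.625 = 1.2073 billion.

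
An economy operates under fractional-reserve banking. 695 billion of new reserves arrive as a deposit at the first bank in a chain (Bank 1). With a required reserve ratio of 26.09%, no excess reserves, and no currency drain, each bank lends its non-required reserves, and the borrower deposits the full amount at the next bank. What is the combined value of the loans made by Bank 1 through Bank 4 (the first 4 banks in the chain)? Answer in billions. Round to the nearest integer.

Bank i lends (1 − rr)^i of the original deposit: Bank 1 lends 695·0.7391 = 513.6745, Bank 2 lends 695·0.7391² ≈ 379.6568, and so on.
Summing a geometric series: total = 695·[0.7391·(1 − 0.7391^4) / (1 − 0.7391)] ≈ 1381.3304 billion.

1381 billion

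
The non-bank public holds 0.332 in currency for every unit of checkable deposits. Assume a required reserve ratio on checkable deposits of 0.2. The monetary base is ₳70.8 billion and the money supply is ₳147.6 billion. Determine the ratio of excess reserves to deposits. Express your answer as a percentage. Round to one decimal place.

10.7%

Using m = M/MB = 147.6/70.8 ≈ 2.084746. Since m = (1 + c)/(c + rr + e), the denominator satisfies c + rr + e = (1 + c)/m = (1 + 0.332) / 2.084746 ≈ 0.638927.
With c = 0.332 and rr = 0.2, the ratio of excess reserves to deposits is 0.638927 − 0.332 − 0.2 = 0.106927.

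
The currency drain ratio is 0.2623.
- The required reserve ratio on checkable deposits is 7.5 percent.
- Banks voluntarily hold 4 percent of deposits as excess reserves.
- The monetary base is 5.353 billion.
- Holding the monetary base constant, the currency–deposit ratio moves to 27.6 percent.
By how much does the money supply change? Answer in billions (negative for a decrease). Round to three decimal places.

Initially m₁ = (1 + 0.2623) / (0.075 + 0.04 + 0.2623) ≈ 3.34561, so M₁ = 3.34561 × 5.353 ≈ 17.9091 billion.
After the change m₂ = (1 + 0.276) / (0.075 + 0.04 + 0.276) ≈ 3.26343, so M₂ = 3.26343 × 5.353 ≈ 17.4691 billion.
ΔM = M₂ − M₁ = 17.4691 − 17.9091 = -0.44 billion.

-0.440 billion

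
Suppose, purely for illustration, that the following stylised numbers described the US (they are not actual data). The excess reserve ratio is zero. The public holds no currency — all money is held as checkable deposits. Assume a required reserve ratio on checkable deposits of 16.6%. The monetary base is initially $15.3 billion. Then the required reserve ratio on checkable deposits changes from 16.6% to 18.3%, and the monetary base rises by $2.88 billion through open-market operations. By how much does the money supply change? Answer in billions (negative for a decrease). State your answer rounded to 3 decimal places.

Before: m₁ = 1 / (0.166) ≈ 6.024096, MB₁ = 15.3, so M₁ = 6.024096 × 15.3 ≈ 92.1687 billion.
After: m₂ = 1 / (0.183) ≈ 5.464481, MB₂ = 15.3 + 2.88 = 18.18, so M₂ = 5.464481 × 18.18 ≈ 99.3443 billion.
ΔM = M₂ − M₁ = 99.3443 − 92.1687 = 7.1756 billion.

$7.176 billion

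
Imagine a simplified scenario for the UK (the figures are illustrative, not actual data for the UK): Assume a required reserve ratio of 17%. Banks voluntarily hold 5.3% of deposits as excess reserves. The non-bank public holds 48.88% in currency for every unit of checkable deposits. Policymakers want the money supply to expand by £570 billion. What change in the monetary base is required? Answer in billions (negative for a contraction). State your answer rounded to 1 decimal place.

£272.5 billion

The money multiplier is m = (1 + c) / (rr + e + c) = (1 + 0.4888) / (0.17 + 0.053 + 0.4888) ≈ 2.09160.
ΔMB = ΔM / m = (+570) / 2.09160 ≈ 272.5186 billion.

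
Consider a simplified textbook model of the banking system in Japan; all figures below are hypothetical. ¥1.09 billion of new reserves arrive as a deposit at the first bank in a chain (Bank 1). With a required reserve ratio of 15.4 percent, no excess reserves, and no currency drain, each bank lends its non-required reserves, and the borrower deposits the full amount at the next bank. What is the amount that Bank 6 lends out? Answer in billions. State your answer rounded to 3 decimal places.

¥0.400 billion

Each bank lends a fraction (1 − rr) = 0.8460 of the deposit it receives, so Bank 6 receives 1.09·0.8460^5 and lends 1.09·0.8460^6 ≈ 0.3996 billion.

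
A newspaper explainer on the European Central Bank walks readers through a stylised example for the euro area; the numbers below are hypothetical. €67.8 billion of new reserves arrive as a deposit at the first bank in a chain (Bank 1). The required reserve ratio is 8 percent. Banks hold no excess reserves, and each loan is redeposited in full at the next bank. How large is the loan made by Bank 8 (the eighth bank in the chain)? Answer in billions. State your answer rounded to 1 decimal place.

Each bank lends a fraction (1 − rr) = 0.9200 of the deposit it receives, so Bank 8 receives 67.8·0.9200^7 and lends 67.8·0.9200^8 ≈ 34.7962 billion.

€34.8 billion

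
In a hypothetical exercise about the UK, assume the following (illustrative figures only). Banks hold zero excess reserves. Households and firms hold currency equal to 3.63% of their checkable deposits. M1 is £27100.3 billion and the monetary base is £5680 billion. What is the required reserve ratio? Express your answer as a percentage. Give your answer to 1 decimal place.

Using m = M/MB = 27100.3/5680 ≈ 4.771180. Since m = (1 + c)/(c + rr + e), the denominator satisfies c + rr + e = (1 + c)/m = (1 + 0.0363) / 4.771180 ≈ 0.217200.
With c = 0.0363 and e = 0, the required reserve ratio is 0.217200 − 0.0363 − 0 = 0.1809.

18.1%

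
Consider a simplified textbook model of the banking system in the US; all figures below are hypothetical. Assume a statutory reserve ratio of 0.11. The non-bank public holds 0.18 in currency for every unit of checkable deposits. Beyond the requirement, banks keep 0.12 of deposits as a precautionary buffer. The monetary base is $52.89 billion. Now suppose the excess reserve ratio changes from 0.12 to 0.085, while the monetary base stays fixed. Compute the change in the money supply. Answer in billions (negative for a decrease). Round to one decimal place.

Initially m₁ = (1 + 0.18) / (0.11 + 0.12 + 0.18) ≈ 2.8780, so M₁ = 2.8780 × 52.89 ≈ 152.2174 billion.
After the change m₂ = (1 + 0.18) / (0.11 + 0.085 + 0.18) ≈ 3.1467, so M₂ = 3.1467 × 52.89 ≈ 166.429 billion.
ΔM = M₂ − M₁ = 166.429 − 152.2174 = 14.2116 billion.

$14.2 billion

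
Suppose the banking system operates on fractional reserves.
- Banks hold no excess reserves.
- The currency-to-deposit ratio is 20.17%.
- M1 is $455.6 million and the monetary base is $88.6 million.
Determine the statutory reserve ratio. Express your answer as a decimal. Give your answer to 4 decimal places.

Using m = M/MB = 455.6/88.6 ≈ 5.142212. Since m = (1 + c)/(c + rr + e), the denominator satisfies c + rr + e = (1 + c)/m = (1 + 0.2017) / 5.142212 ≈ 0.233693.
With c = 0.2017 and e = 0, the statutory reserve ratio is 0.233693 − 0.2017 − 0 = 0.031993.

0.0320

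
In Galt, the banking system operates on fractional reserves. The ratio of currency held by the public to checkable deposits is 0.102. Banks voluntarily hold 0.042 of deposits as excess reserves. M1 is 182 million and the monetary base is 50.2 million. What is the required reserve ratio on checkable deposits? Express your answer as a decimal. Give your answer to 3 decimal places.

Using m = M/MB = 182/50.2 ≈ 3.625498. Since m = (1 + c)/(c + rr + e), the denominator satisfies c + rr + e = (1 + c)/m = (1 + 0.102) / 3.625498 ≈ 0.303958.
With c = 0.102 and e = 0.042, the required reserve ratio on checkable deposits is 0.303958 − 0.102 − 0.042 = 0.159958.

0.160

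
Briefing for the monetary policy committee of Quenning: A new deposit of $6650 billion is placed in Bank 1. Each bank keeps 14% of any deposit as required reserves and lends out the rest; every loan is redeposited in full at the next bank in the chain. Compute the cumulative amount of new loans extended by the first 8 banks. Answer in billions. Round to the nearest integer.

$28627 billion

Bank i lends (1 − rr)^i of the original deposit: Bank 1 lends 6650·0.8600 = 5719.0000, Bank 2 lends 6650·0.8600² = 4918.3400, and so on.
Summing a geometric series: total = 6650·[0.8600·(1 − 0.8600^8) / (1 − 0.8600)] ≈ 28626.9477 billion.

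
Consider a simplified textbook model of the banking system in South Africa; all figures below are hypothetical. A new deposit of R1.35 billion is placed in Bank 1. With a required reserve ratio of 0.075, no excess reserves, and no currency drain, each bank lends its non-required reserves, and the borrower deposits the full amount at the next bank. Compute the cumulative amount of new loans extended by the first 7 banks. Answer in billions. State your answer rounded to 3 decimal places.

R7.003 billion

Bank i lends (1 − rr)^i of the original deposit: Bank 1 lends 1.35·0.9250 ≈ 1.2488, Bank 2 lends 1.35·0.9250² ≈ 1.1551, and so on.
Summing a geometric series: total = 1.35·[0.9250·(1 − 0.9250^7) / (1 − 0.9250)] ≈ 7.0027 billion.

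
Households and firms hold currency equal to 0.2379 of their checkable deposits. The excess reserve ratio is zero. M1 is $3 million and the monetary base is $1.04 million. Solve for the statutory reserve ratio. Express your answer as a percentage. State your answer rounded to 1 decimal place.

Using m = M/MB = 3/1.04 ≈ 2.884615. Since m = (1 + c)/(c + rr + e), the denominator satisfies c + rr + e = (1 + c)/m = (1 + 0.2379) / 2.884615 ≈ 0.429139.
With c = 0.2379 and e = 0, the statutory reserve ratio is 0.429139 − 0.2379 − 0 = 0.191239.

19.1%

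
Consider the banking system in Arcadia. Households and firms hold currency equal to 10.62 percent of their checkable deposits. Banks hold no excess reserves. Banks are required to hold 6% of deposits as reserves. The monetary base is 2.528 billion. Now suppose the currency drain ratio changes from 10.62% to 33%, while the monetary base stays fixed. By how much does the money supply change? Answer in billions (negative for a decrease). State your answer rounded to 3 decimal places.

Initially m₁ = (1 + 0.1062) / (0.06 + 0.1062) ≈ 6.65584, so M₁ = 6.65584 × 2.528 ≈ 16.826 billion.
After the change m₂ = (1 + 0.33) / (0.06 + 0.33) ≈ 3.41026, so M₂ = 3.41026 × 2.528 ≈ 8.6211 billion.
ΔM = M₂ − M₁ = 8.6211 − 16.826 = -8.2049 billion.

-8.205 billion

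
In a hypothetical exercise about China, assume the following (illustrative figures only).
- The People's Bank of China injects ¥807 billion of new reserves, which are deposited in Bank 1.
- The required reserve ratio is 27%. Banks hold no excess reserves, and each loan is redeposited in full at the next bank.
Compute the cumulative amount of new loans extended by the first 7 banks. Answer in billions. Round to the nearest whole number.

Bank i lends (1 − rr)^i of the original deposit: Bank 1 lends 807·0.7300 = 589.1100, Bank 2 lends 807·0.7300² = 430.0503, and so on.
Summing a geometric series: total = 807·[0.7300·(1 − 0.7300^7) / (1 − 0.7300)] ≈ 1940.8469 billion.

¥1941 billion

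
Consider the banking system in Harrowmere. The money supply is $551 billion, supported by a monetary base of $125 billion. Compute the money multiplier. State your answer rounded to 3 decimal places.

4.408

The money multiplier is m = M / MB = 551 / 125 = 4.40800.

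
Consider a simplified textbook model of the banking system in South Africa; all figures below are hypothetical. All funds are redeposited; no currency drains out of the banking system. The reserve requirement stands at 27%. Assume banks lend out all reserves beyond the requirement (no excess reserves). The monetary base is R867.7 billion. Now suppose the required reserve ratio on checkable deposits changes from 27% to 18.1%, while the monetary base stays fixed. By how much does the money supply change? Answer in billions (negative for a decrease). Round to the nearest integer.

R1580 billion

Initially m₁ = 1 / (0.27) ≈ 3.7037, so M₁ = 3.7037 × 867.7 ≈ 3213.7005 billion.
After the change m₂ = 1 / (0.181) ≈ 5.5249, so M₂ = 5.5249 × 867.7 ≈ 4793.9557 billion.
ΔM = M₂ − M₁ = 4793.9557 − 3213.7005 = 1580.2552 billion.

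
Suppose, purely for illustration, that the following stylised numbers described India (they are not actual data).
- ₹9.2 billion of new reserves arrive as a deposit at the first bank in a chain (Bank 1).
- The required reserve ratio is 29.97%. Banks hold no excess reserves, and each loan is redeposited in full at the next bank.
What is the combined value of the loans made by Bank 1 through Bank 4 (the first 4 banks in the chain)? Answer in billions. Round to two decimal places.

₹16.33 billion

Bank i lends (1 − rr)^i of the original deposit: Bank 1 lends 9.2·0.7003 ≈ 6.4428, Bank 2 lends 9.2·0.7003² ≈ 4.5119, and so on.
Summing a geometric series: total = 9.2·[0.7003·(1 − 0.7003^4) / (1 − 0.7003)] ≈ 16.3270 billion.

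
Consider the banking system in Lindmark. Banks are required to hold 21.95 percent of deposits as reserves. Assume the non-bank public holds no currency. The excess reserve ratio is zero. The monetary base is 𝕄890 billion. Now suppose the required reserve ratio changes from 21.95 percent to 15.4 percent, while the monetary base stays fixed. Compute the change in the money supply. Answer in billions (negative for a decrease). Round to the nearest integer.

Initially m₁ = 1 / (0.2195) ≈ 4.5558, so M₁ = 4.5558 × 890 = 4054.662 billion.
After the change m₂ = 1 / (0.154) ≈ 6.4935, so M₂ = 6.4935 × 890 = 5779.215 billion.
ΔM = M₂ − M₁ = 5779.215 − 4054.662 = 1724.553 billion.

𝕄1725 billion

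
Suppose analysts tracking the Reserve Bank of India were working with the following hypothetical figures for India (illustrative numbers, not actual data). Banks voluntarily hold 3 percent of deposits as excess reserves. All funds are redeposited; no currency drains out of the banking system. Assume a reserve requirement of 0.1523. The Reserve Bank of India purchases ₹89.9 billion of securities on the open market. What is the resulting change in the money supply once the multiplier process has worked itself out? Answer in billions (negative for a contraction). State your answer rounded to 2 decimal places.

The money multiplier is m = 1 / (rr + e) = 1 / (0.1523 + 0.03) ≈ 5.48546.
The purchase adds 89.9 billion of base, so ΔM = m × ΔMB = 5.48546 × (+89.9) ≈ 493.1429 billion.

₹493.14 billion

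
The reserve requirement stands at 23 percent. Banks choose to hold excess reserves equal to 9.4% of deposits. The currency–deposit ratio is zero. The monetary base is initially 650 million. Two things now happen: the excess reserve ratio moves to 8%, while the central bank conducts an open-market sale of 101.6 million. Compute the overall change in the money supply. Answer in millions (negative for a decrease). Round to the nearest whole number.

Before: m₁ = 1 / (0.23 + 0.094) ≈ 3.0864, MB₁ = 650, so M₁ = 3.0864 × 650 = 2006.16 million.
After: m₂ = 1 / (0.23 + 0.08) ≈ 3.2258, MB₂ = 650 − 101.6 = 548.4, so M₂ = 3.2258 × 548.4 ≈ 1769.0287 million.
ΔM = M₂ − M₁ = 1769.0287 − 2006.16 = -237.1313 million.

-237 million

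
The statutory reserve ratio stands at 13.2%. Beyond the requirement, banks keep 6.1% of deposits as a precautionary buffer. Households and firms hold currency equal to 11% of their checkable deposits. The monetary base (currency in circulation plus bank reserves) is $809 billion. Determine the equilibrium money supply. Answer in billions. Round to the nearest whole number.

$2964 billion

The money multiplier is m = (1 + c) / (rr + e + c) = (1 + 0.11) / (0.132 + 0.061 + 0.11) ≈ 3.6634.
So M = m × MB = 3.6634 × 809 = 2963.6906 billion.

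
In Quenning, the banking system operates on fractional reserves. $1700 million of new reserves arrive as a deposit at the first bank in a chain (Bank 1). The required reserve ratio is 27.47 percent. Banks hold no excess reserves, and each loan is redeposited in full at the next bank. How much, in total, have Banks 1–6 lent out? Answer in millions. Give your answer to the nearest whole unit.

Bank i lends (1 − rr)^i of the original deposit: Bank 1 lends 1700·0.7253 = 1233.0100, Bank 2 lends 1700·0.7253² ≈ 894.3022, and so on.
Summing a geometric series: total = 1700·[0.7253·(1 − 0.7253^6) / (1 − 0.7253)] ≈ 3835.1169 million.

$3835 million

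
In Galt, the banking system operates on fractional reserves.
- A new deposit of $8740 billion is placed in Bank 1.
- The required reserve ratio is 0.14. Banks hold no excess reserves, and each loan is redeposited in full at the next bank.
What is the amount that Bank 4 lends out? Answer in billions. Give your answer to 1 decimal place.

$4780.9 billion

Each bank lends a fraction (1 − rr) = 0.8600 of the deposit it receives, so Bank 4 receives 8740·0.8600^3 and lends 8740·0.8600^4 ≈ 4780.8513 billion.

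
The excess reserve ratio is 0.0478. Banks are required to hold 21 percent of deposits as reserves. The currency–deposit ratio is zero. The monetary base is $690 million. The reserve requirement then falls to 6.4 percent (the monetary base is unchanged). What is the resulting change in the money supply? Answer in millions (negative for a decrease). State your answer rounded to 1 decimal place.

Initially m₁ = 1 / (0.21 + 0.0478) ≈ 3.87898, so M₁ = 3.87898 × 690 = 2676.4962 million.
After the change m₂ = 1 / (0.064 + 0.0478) ≈ 8.94454, so M₂ = 8.94454 × 690 = 6171.7326 million.
ΔM = M₂ − M₁ = 6171.7326 − 2676.4962 = 3495.2364 million.

$3495.2 million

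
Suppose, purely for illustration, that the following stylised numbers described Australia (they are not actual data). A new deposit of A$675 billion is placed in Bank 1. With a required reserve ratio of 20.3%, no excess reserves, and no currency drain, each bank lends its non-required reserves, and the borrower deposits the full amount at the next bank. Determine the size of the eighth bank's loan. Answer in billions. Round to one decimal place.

Each bank lends a fraction (1 − rr) = 0.7970 of the deposit it receives, so Bank 8 receives 675·0.7970^7 and lends 675·0.7970^8 ≈ 109.8931 billion.

A$109.9 billion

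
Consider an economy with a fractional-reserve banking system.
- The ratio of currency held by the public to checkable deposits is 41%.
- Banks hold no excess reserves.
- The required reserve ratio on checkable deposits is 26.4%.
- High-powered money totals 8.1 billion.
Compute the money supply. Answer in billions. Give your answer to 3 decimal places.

The money multiplier is m = (1 + c) / (rr + c) = (1 + 0.41) / (0.264 + 0.41) ≈ 2.09199.
So M = m × MB = 2.09199 × 8.1 ≈ 16.9451 billion.

16.945 billion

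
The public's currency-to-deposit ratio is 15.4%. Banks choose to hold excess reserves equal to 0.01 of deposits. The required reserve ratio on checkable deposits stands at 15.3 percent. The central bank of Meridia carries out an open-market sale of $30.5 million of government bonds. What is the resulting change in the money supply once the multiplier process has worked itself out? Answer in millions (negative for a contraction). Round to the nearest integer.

-111 million

The money multiplier is m = (1 + c) / (rr + e + c) = (1 + 0.154) / (0.153 + 0.01 + 0.154) ≈ 3.6404.
The sale removes 30.5 million of base, so ΔM = m × ΔMB = 3.6404 × (−30.5) = -111.0322 million.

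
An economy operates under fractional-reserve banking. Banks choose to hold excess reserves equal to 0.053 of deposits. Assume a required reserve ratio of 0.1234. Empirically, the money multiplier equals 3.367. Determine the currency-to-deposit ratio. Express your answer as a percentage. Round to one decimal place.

17.2%

Using m = 3.367. From m = (1 + c)/(c + rr + e), rearranging gives 1 + c = m·(c + rr + e), so c·(1 − m) = m·(rr + e) − 1.
Hence c = [m·(rr + e) − 1]/(1 − m) = [3.367 × (0.1234 + 0.053) − 1] / (1 − 3.367) ≈ 0.171551.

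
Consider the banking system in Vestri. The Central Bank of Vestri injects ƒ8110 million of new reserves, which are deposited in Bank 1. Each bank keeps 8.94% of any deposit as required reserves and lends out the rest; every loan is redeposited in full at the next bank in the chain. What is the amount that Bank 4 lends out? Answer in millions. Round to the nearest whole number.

Each bank lends a fraction (1 − rr) = 0.9106 of the deposit it receives, so Bank 4 receives 8110·0.9106^3 and lends 8110·0.9106^4 ≈ 5576.1114 million.

ƒ5576 million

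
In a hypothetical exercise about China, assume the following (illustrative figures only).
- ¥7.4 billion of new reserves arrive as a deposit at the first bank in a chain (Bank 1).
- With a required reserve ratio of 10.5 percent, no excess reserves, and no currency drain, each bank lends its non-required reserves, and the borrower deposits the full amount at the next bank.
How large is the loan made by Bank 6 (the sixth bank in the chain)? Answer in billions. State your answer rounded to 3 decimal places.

¥3.803 billion

Each bank lends a fraction (1 − rr) = 0.8950 of the deposit it receives, so Bank 6 receives 7.4·0.8950^5 and lends 7.4·0.8950^6 ≈ 3.8034 billion.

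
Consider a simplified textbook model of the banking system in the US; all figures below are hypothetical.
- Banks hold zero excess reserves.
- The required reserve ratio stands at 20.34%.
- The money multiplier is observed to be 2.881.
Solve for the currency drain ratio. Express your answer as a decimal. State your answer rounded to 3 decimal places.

0.220

Using m = 2.881. From m = (1 + c)/(c + rr + e), rearranging gives 1 + c = m·(c + rr + e), so c·(1 − m) = m·(rr + e) − 1.
Hence c = [m·(rr + e) − 1]/(1 − m) = [2.881 × (0.2034 + 0) − 1] / (1 − 2.881) ≈ 0.220098.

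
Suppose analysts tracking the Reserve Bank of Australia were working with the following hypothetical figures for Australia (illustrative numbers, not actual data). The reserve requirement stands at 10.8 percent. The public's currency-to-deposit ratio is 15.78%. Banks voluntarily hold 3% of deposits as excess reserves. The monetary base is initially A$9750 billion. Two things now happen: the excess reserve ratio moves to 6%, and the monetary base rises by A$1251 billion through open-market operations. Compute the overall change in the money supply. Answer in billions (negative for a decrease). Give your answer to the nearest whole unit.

Before: m₁ = (1 + 0.1578) / (0.108 + 0.03 + 0.1578) ≈ 3.914131, MB₁ = 9750, so M₁ = 3.914131 × 9750 ≈ 38162.7772 billion.
After: m₂ = (1 + 0.1578) / (0.108 + 0.06 + 0.1578) ≈ 3.553714, MB₂ = 9750 + 1251 = 11001, so M₂ = 3.553714 × 11001 ≈ 39094.4077 billion.
ΔM = M₂ − M₁ = 39094.4077 − 38162.7772 = 931.6305 billion.

A$932 billion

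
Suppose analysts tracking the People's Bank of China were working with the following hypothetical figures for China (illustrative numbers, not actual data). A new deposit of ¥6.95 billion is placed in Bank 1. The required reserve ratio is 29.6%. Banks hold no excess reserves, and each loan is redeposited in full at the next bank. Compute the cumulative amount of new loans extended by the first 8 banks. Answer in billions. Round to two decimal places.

¥15.53 billion

Bank i lends (1 − rr)^i of the original deposit: Bank 1 lends 6.95·0.7040 = 4.8928, Bank 2 lends 6.95·0.7040² ≈ 3.4445, and so on.
Summing a geometric series: total = 6.95·[0.7040·(1 − 0.7040^8) / (1 − 0.7040)] ≈ 15.5324 billion.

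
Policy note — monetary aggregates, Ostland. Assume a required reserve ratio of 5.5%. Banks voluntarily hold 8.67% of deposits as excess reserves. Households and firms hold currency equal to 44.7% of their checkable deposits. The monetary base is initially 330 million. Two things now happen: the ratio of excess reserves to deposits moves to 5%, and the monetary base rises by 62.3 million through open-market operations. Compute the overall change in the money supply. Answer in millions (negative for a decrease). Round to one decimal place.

217.2 million

Before: m₁ = (1 + 0.447) / (0.055 + 0.0867 + 0.447) ≈ 2.45796, MB₁ = 330, so M₁ = 2.45796 × 330 = 811.1268 million.
After: m₂ = (1 + 0.447) / (0.055 + 0.05 + 0.447) ≈ 2.62138, MB₂ = 330 + 62.3 = 392.3, so M₂ = 2.62138 × 392.3 ≈ 1028.3674 million.
ΔM = M₂ − M₁ = 1028.3674 − 811.1268 = 217.2406 million.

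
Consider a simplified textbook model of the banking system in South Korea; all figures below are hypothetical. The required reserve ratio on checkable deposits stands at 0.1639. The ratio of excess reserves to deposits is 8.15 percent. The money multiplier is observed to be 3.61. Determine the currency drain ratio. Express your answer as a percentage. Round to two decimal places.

Using m = 3.61. From m = (1 + c)/(c + rr + e), rearranging gives 1 + c = m·(c + rr + e), so c·(1 − m) = m·(rr + e) − 1.
Hence c = [m·(rr + e) − 1]/(1 − m) = [3.61 × (0.1639 + 0.0815) − 1] / (1 − 3.61) ≈ 0.043719.

4.37%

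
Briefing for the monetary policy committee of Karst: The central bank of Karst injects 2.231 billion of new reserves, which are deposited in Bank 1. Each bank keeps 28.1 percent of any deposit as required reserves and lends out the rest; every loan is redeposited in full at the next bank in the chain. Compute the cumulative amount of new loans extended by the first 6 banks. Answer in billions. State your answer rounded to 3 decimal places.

4.920 billion

Bank i lends (1 − rr)^i of the original deposit: Bank 1 lends 2.231·0.7190 ≈ 1.6041, Bank 2 lends 2.231·0.7190² ≈ 1.1533, and so on.
Summing a geometric series: total = 2.231·[0.7190·(1 − 0.7190^6) / (1 − 0.7190)] ≈ 4.9198 billion.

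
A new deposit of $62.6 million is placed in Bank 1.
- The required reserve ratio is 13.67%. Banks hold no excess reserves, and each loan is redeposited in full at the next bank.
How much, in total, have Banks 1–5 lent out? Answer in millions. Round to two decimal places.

Bank i lends (1 − rr)^i of the original deposit: Bank 1 lends 62.6·0.8633 ≈ 54.0426, Bank 2 lends 62.6·0.8633² ≈ 46.6550, and so on.
Summing a geometric series: total = 62.6·[0.8633·(1 − 0.8633^5) / (1 − 0.8633)] ≈ 205.7642 million.

$205.76 million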